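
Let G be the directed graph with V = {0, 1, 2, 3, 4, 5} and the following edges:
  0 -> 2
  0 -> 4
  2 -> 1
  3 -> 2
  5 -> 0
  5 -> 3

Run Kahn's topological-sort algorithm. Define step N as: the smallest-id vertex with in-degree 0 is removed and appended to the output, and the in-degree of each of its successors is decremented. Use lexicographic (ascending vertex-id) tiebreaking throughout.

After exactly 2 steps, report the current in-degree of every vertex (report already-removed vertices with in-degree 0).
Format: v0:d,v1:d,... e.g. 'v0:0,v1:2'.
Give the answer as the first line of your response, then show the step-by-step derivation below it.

v0:0,v1:1,v2:1,v3:0,v4:0,v5:0

step 1: output 5; order=[5]; indeg=(0,1,2,0,1,0)
step 2: output 0; order=[5,0]; indeg=(0,1,1,0,0,0)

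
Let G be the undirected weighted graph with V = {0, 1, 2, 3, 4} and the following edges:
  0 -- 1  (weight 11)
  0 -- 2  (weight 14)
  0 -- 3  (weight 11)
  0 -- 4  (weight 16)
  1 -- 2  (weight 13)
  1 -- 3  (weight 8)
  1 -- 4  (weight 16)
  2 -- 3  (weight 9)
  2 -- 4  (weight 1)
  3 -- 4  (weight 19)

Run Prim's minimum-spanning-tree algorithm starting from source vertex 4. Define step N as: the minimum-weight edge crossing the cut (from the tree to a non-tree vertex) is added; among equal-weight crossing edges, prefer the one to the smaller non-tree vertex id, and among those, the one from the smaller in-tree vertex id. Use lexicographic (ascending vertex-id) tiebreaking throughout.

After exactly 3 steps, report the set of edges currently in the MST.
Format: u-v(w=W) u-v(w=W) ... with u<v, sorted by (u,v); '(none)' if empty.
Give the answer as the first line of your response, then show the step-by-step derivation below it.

1-3(w=8) 2-3(w=9) 2-4(w=1)

step 1: add edge 2-4 (w=1); MST = {2-4(w=1)}
step 2: add edge 2-3 (w=9); MST = {2-3(w=9) 2-4(w=1)}
step 3: add edge 1-3 (w=8); MST = {1-3(w=8) 2-3(w=9) 2-4(w=1)}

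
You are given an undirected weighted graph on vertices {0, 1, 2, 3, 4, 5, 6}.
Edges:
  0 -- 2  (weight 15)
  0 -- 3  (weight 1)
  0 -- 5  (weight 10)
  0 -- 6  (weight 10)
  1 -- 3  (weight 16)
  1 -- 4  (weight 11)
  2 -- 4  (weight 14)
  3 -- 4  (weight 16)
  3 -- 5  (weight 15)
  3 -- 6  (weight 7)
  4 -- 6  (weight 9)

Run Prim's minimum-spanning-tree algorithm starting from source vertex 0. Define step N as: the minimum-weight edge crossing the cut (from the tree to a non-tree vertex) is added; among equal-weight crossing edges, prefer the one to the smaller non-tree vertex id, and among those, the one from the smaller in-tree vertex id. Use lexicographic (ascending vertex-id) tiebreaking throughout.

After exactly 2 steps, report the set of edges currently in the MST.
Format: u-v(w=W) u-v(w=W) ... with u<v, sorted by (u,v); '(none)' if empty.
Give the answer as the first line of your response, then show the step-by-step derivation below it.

0-3(w=1) 3-6(w=7)

step 1: add edge 0-3 (w=1); MST = {0-3(w=1)}
step 2: add edge 3-6 (w=7); MST = {0-3(w=1) 3-6(w=7)}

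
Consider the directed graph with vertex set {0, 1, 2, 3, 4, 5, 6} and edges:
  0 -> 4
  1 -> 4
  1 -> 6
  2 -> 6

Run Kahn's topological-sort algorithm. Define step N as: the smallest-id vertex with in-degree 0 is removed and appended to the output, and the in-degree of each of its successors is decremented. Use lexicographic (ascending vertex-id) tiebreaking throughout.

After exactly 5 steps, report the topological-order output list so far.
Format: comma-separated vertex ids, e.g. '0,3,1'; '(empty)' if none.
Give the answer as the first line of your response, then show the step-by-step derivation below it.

0,1,2,3,4

step 1: output 0; order=[0]; indeg=(0,0,0,0,1,0,2)
step 2: output 1; order=[0,1]; indeg=(0,0,0,0,0,0,1)
step 3: output 2; order=[0,1,2]; indeg=(0,0,0,0,0,0,0)
step 4: output 3; order=[0,1,2,3]; indeg=(0,0,0,0,0,0,0)
step 5: output 4; order=[0,1,2,3,4]; indeg=(0,0,0,0,0,0,0)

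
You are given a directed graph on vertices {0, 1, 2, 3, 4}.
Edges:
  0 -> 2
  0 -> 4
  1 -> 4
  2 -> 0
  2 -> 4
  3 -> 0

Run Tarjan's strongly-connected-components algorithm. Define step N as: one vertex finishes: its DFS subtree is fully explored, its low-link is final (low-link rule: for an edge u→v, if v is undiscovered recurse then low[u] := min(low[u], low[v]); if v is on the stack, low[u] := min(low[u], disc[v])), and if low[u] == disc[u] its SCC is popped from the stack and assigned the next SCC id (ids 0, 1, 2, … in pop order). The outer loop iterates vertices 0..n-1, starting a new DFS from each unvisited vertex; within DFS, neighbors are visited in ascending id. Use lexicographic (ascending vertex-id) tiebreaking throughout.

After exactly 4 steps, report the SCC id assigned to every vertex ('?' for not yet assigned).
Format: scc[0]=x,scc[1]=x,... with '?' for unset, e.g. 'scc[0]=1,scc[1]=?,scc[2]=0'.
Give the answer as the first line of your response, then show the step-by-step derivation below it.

scc[0]=1,scc[1]=2,scc[2]=1,scc[3]=?,scc[4]=0

step 1: low=(low[0]=0,low[1]=?,low[2]=0,low[3]=?,low[4]=2); scc=(scc[0]=?,scc[1]=?,scc[2]=?,scc[3]=?,scc[4]=0)
step 2: low=(low[0]=0,low[1]=?,low[2]=0,low[3]=?,low[4]=2); scc=(scc[0]=?,scc[1]=?,scc[2]=?,scc[3]=?,scc[4]=0)
step 3: low=(low[0]=0,low[1]=?,low[2]=0,low[3]=?,low[4]=2); scc=(scc[0]=1,scc[1]=?,scc[2]=1,scc[3]=?,scc[4]=0)
step 4: low=(low[0]=0,low[1]=3,low[2]=0,low[3]=?,low[4]=2); scc=(scc[0]=1,scc[1]=2,scc[2]=1,scc[3]=?,scc[4]=0)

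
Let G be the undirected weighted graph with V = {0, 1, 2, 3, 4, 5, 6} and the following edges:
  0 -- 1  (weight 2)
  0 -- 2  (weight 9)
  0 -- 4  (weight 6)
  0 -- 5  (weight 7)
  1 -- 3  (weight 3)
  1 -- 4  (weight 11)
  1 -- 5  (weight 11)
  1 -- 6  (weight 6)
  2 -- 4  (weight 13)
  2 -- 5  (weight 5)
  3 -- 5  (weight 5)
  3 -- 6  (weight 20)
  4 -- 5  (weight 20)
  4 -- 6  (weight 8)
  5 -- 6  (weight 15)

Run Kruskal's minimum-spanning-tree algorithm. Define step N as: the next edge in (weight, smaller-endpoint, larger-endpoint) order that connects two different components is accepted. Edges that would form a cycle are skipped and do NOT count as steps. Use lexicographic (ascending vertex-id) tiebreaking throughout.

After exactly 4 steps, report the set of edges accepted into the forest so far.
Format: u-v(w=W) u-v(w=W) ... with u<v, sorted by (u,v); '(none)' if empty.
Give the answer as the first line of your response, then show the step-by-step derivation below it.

0-1(w=2) 1-3(w=3) 2-5(w=5) 3-5(w=5)

step 1: add edge 0-1 (w=2); MST = {0-1(w=2)}
step 2: add edge 1-3 (w=3); MST = {0-1(w=2) 1-3(w=3)}
step 3: add edge 2-5 (w=5); MST = {0-1(w=2) 1-3(w=3) 2-5(w=5)}
step 4: add edge 3-5 (w=5); MST = {0-1(w=2) 1-3(w=3) 2-5(w=5) 3-5(w=5)}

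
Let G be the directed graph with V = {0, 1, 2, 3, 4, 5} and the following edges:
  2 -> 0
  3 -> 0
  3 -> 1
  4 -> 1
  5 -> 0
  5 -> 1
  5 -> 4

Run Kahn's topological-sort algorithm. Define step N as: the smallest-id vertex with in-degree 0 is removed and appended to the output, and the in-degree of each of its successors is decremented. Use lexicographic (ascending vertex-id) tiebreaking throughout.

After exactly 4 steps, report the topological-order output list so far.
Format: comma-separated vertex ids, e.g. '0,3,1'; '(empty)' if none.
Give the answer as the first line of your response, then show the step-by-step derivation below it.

2,3,5,0

step 1: output 2; order=[2]; indeg=(2,3,0,0,1,0)
step 2: output 3; order=[2,3]; indeg=(1,2,0,0,1,0)
step 3: output 5; order=[2,3,5]; indeg=(0,1,0,0,0,0)
step 4: output 0; order=[2,3,5,0]; indeg=(0,1,0,0,0,0)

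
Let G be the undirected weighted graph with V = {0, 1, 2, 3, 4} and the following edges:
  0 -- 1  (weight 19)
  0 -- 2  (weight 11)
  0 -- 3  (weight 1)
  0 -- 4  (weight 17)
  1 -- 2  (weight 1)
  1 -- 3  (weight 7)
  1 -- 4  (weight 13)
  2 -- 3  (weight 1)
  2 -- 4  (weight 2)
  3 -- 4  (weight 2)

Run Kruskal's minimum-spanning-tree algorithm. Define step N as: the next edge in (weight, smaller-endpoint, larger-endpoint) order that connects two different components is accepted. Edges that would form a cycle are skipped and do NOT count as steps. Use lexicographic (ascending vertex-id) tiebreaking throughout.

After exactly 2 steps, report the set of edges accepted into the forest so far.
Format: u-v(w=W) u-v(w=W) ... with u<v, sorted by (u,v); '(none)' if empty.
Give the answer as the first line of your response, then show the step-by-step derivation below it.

0-3(w=1) 1-2(w=1)

step 1: add edge 0-3 (w=1); MST = {0-3(w=1)}
step 2: add edge 1-2 (w=1); MST = {0-3(w=1) 1-2(w=1)}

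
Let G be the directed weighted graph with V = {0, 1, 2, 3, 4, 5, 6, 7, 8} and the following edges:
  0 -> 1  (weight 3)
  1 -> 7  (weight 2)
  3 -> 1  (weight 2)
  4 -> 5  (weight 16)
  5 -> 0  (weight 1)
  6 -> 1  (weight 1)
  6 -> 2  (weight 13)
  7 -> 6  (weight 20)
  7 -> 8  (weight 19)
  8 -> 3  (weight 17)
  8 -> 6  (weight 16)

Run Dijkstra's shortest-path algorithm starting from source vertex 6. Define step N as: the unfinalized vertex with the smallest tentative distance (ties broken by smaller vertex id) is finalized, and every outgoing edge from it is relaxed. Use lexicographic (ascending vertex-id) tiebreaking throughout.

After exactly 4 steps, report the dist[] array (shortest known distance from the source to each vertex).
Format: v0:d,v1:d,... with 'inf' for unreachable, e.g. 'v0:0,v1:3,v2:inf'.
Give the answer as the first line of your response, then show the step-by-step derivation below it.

v0:inf,v1:1,v2:13,v3:inf,v4:inf,v5:inf,v6:0,v7:3,v8:22

step 1: dist = v0:inf,v1:1,v2:13,v3:inf,v4:inf,v5:inf,v6:0,v7:inf,v8:inf
step 2: dist = v0:inf,v1:1,v2:13,v3:inf,v4:inf,v5:inf,v6:0,v7:3,v8:inf
step 3: dist = v0:inf,v1:1,v2:13,v3:inf,v4:inf,v5:inf,v6:0,v7:3,v8:22
step 4: dist = v0:inf,v1:1,v2:13,v3:inf,v4:inf,v5:inf,v6:0,v7:3,v8:22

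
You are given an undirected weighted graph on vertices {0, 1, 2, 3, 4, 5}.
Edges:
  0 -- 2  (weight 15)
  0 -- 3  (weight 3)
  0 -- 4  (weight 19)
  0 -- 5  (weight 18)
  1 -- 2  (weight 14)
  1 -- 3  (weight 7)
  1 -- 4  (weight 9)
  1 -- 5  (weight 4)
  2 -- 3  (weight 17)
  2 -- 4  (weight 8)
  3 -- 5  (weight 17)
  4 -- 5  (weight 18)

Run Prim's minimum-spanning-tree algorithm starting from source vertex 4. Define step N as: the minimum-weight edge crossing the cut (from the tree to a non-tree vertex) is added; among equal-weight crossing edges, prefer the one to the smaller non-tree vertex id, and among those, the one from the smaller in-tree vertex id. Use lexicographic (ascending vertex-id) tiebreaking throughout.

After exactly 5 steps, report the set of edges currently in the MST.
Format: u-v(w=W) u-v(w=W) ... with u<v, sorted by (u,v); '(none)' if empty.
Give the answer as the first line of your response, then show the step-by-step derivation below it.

0-3(w=3) 1-3(w=7) 1-4(w=9) 1-5(w=4) 2-4(w=8)

step 1: add edge 2-4 (w=8); MST = {2-4(w=8)}
step 2: add edge 1-4 (w=9); MST = {1-4(w=9) 2-4(w=8)}
step 3: add edge 1-5 (w=4); MST = {1-4(w=9) 1-5(w=4) 2-4(w=8)}
step 4: add edge 1-3 (w=7); MST = {1-3(w=7) 1-4(w=9) 1-5(w=4) 2-4(w=8)}
step 5: add edge 0-3 (w=3); MST = {0-3(w=3) 1-3(w=7) 1-4(w=9) 1-5(w=4) 2-4(w=8)}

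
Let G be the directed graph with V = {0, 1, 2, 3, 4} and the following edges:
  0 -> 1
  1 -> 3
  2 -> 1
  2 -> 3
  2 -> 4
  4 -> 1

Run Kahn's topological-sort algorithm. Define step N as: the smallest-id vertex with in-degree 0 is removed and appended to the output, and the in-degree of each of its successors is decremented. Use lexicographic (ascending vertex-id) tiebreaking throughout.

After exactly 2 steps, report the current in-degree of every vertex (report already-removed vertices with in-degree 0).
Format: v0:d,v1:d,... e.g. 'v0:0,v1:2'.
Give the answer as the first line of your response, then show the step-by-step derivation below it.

v0:0,v1:1,v2:0,v3:1,v4:0

step 1: output 0; order=[0]; indeg=(0,2,0,2,1)
step 2: output 2; order=[0,2]; indeg=(0,1,0,1,0)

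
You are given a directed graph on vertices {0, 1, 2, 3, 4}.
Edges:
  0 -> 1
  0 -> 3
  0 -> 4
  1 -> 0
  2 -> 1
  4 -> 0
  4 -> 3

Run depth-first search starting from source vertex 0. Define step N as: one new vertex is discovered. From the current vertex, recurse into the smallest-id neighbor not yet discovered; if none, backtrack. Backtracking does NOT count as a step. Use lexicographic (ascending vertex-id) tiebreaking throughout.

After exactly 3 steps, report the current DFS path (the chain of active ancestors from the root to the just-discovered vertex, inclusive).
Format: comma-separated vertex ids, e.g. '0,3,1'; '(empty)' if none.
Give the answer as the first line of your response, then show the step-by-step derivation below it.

0,3

step 1: discover 0; path=0; order=0
step 2: discover 1; path=0>1; order=0,1
step 3: discover 3; path=0>3; order=0,1,3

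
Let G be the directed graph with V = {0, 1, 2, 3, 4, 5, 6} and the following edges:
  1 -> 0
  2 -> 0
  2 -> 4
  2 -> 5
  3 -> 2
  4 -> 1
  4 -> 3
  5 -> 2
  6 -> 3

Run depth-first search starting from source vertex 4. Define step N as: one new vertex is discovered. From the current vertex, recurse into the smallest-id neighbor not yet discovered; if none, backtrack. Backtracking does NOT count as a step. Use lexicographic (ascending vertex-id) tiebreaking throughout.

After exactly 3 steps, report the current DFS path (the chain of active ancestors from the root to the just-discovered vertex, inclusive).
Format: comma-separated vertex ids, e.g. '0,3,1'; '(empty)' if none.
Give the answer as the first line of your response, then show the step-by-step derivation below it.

4,1,0

step 1: discover 4; path=4; order=4
step 2: discover 1; path=4>1; order=4,1
step 3: discover 0; path=4>1>0; order=4,1,0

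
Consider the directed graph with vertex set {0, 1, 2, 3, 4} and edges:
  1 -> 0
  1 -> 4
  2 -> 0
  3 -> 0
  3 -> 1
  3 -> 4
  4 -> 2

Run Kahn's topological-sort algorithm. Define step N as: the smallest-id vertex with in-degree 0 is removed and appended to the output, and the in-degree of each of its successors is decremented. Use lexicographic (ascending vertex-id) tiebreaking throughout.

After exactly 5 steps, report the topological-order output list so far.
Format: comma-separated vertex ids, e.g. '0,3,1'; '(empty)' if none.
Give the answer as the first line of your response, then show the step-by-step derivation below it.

3,1,4,2,0

step 1: output 3; order=[3]; indeg=(2,0,1,0,1)
step 2: output 1; order=[3,1]; indeg=(1,0,1,0,0)
step 3: output 4; order=[3,1,4]; indeg=(1,0,0,0,0)
step 4: output 2; order=[3,1,4,2]; indeg=(0,0,0,0,0)
step 5: output 0; order=[3,1,4,2,0]; indeg=(0,0,0,0,0)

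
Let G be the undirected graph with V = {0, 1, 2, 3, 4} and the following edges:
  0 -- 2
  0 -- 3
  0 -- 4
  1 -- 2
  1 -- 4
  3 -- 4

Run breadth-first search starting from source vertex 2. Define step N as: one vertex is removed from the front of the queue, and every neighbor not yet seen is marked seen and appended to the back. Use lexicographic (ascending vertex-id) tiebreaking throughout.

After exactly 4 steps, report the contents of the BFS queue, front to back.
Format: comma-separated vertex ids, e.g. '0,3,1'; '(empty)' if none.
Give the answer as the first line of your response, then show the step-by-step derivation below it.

4

step 1: dequeue 2; queue=[0,1]; order=2
step 2: dequeue 0; queue=[1,3,4]; order=2,0
step 3: dequeue 1; queue=[3,4]; order=2,0,1
step 4: dequeue 3; queue=[4]; order=2,0,1,3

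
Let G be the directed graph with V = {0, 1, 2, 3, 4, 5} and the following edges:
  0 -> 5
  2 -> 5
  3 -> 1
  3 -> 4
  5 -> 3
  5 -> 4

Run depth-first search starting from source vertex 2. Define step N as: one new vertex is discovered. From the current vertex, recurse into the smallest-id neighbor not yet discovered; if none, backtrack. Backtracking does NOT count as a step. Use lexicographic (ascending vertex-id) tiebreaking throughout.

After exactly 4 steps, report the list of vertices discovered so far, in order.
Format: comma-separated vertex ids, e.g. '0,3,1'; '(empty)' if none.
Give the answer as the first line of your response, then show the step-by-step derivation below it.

2,5,3,1

step 1: discover 2; path=2; order=2
step 2: discover 5; path=2>5; order=2,5
step 3: discover 3; path=2>5>3; order=2,5,3
step 4: discover 1; path=2>5>3>1; order=2,5,3,1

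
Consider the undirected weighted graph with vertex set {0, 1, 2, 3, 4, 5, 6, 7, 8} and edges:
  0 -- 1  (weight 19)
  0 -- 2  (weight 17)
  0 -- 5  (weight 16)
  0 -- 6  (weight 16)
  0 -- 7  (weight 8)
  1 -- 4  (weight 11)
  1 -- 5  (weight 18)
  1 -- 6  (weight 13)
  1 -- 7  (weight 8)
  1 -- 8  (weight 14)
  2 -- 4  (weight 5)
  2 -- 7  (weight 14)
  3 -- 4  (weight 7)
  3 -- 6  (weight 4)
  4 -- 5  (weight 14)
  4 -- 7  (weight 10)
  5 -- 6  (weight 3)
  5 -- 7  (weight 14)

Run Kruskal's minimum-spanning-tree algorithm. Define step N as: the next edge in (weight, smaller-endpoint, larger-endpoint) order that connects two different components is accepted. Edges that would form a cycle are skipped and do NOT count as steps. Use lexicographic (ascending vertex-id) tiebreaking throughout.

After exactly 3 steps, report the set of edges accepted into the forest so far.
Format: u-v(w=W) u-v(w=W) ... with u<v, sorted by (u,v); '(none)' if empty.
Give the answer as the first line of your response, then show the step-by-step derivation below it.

2-4(w=5) 3-6(w=4) 5-6(w=3)

step 1: add edge 5-6 (w=3); MST = {5-6(w=3)}
step 2: add edge 3-6 (w=4); MST = {3-6(w=4) 5-6(w=3)}
step 3: add edge 2-4 (w=5); MST = {2-4(w=5) 3-6(w=4) 5-6(w=3)}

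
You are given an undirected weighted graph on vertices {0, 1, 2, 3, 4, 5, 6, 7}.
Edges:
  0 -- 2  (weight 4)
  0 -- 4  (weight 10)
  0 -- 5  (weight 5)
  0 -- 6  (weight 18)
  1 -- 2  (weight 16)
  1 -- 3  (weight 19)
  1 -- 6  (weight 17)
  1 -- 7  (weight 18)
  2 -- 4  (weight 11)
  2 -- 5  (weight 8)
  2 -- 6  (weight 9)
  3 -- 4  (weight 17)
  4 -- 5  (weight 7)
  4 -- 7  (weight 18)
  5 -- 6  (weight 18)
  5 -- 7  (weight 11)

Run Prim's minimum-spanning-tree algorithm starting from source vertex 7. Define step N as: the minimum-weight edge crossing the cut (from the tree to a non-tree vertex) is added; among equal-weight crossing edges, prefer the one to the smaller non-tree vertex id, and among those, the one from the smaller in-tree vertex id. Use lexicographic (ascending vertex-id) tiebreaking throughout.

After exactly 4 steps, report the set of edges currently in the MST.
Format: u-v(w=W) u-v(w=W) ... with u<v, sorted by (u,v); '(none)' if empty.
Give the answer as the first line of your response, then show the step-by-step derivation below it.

0-2(w=4) 0-5(w=5) 4-5(w=7) 5-7(w=11)

step 1: add edge 5-7 (w=11); MST = {5-7(w=11)}
step 2: add edge 0-5 (w=5); MST = {0-5(w=5) 5-7(w=11)}
step 3: add edge 0-2 (w=4); MST = {0-2(w=4) 0-5(w=5) 5-7(w=11)}
step 4: add edge 4-5 (w=7); MST = {0-2(w=4) 0-5(w=5) 4-5(w=7) 5-7(w=11)}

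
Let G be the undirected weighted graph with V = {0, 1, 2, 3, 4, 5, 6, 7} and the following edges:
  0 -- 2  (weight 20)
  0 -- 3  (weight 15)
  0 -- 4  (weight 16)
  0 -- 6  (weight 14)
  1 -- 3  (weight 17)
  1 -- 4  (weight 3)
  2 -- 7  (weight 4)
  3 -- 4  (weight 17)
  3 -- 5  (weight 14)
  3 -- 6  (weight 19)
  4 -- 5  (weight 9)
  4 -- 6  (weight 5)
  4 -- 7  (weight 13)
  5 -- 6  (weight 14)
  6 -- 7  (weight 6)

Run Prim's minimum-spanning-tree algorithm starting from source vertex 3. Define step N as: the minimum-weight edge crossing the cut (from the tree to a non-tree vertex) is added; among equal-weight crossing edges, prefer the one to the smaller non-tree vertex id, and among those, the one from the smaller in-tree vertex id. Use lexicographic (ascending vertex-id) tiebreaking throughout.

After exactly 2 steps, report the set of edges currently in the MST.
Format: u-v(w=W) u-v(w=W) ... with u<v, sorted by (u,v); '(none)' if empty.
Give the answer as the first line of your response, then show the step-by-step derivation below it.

3-5(w=14) 4-5(w=9)

step 1: add edge 3-5 (w=14); MST = {3-5(w=14)}
step 2: add edge 4-5 (w=9); MST = {3-5(w=14) 4-5(w=9)}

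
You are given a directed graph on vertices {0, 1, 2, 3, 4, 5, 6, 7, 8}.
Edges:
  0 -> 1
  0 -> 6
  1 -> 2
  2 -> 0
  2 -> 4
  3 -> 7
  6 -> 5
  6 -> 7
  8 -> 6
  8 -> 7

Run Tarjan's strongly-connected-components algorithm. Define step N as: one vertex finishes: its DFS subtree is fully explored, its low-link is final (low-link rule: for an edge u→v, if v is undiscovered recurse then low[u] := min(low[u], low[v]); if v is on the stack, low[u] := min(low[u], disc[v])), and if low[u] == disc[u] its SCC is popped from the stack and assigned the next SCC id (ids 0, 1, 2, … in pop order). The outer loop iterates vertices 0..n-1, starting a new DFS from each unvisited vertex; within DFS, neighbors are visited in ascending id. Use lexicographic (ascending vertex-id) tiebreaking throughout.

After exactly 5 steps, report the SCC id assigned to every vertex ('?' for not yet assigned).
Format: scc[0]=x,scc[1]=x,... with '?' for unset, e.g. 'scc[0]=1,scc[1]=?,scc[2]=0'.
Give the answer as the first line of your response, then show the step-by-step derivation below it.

scc[0]=?,scc[1]=?,scc[2]=?,scc[3]=?,scc[4]=0,scc[5]=1,scc[6]=?,scc[7]=2,scc[8]=?

step 1: low=(low[0]=0,low[1]=1,low[2]=0,low[3]=?,low[4]=3,low[5]=?,low[6]=?,low[7]=?,low[8]=?); scc=(scc[0]=?,scc[1]=?,scc[2]=?,scc[3]=?,scc[4]=0,scc[5]=?,scc[6]=?,scc[7]=?,scc[8]=?)
step 2: low=(low[0]=0,low[1]=1,low[2]=0,low[3]=?,low[4]=3,low[5]=?,low[6]=?,low[7]=?,low[8]=?); scc=(scc[0]=?,scc[1]=?,scc[2]=?,scc[3]=?,scc[4]=0,scc[5]=?,scc[6]=?,scc[7]=?,scc[8]=?)
step 3: low=(low[0]=0,low[1]=0,low[2]=0,low[3]=?,low[4]=3,low[5]=?,low[6]=?,low[7]=?,low[8]=?); scc=(scc[0]=?,scc[1]=?,scc[2]=?,scc[3]=?,scc[4]=0,scc[5]=?,scc[6]=?,scc[7]=?,scc[8]=?)
step 4: low=(low[0]=0,low[1]=0,low[2]=0,low[3]=?,low[4]=3,low[5]=5,low[6]=4,low[7]=?,low[8]=?); scc=(scc[0]=?,scc[1]=?,scc[2]=?,scc[3]=?,scc[4]=0,scc[5]=1,scc[6]=?,scc[7]=?,scc[8]=?)
step 5: low=(low[0]=0,low[1]=0,low[2]=0,low[3]=?,low[4]=3,low[5]=5,low[6]=4,low[7]=6,low[8]=?); scc=(scc[0]=?,scc[1]=?,scc[2]=?,scc[3]=?,scc[4]=0,scc[5]=1,scc[6]=?,scc[7]=2,scc[8]=?)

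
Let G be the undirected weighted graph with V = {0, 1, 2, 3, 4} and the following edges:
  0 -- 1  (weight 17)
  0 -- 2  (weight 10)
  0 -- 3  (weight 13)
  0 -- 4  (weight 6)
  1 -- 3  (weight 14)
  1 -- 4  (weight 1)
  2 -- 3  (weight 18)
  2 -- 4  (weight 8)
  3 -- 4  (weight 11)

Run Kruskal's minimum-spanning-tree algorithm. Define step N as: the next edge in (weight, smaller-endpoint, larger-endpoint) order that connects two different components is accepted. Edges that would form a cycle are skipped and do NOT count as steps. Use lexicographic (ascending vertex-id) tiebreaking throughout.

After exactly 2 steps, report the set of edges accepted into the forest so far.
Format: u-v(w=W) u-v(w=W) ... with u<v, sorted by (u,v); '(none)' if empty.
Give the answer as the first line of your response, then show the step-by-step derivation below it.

0-4(w=6) 1-4(w=1)

step 1: add edge 1-4 (w=1); MST = {1-4(w=1)}
step 2: add edge 0-4 (w=6); MST = {0-4(w=6) 1-4(w=1)}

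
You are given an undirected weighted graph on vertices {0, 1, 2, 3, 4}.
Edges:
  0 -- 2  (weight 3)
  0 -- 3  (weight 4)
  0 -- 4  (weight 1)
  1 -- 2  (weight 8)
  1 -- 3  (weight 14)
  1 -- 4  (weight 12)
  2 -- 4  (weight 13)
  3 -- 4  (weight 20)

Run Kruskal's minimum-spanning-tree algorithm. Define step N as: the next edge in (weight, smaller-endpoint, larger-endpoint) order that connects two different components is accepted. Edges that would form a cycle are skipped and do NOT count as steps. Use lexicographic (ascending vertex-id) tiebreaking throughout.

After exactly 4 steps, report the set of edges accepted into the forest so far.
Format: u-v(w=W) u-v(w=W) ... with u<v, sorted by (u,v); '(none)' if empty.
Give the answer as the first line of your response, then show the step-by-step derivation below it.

0-2(w=3) 0-3(w=4) 0-4(w=1) 1-2(w=8)

step 1: add edge 0-4 (w=1); MST = {0-4(w=1)}
step 2: add edge 0-2 (w=3); MST = {0-2(w=3) 0-4(w=1)}
step 3: add edge 0-3 (w=4); MST = {0-2(w=3) 0-3(w=4) 0-4(w=1)}
step 4: add edge 1-2 (w=8); MST = {0-2(w=3) 0-3(w=4) 0-4(w=1) 1-2(w=8)}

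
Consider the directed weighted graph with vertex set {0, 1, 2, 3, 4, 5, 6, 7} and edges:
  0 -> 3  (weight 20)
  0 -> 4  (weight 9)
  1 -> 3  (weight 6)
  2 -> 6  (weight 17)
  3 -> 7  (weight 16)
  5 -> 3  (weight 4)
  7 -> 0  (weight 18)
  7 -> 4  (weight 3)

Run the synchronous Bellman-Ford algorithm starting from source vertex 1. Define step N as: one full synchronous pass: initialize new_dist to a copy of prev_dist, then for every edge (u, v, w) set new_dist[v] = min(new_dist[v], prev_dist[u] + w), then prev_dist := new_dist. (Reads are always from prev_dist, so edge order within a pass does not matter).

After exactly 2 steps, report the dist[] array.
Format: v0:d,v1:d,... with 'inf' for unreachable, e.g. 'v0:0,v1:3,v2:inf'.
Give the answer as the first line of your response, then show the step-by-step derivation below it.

v0:inf,v1:0,v2:inf,v3:6,v4:inf,v5:inf,v6:inf,v7:22

step 1: dist = v0:inf,v1:0,v2:inf,v3:6,v4:inf,v5:inf,v6:inf,v7:inf
step 2: dist = v0:inf,v1:0,v2:inf,v3:6,v4:inf,v5:inf,v6:inf,v7:22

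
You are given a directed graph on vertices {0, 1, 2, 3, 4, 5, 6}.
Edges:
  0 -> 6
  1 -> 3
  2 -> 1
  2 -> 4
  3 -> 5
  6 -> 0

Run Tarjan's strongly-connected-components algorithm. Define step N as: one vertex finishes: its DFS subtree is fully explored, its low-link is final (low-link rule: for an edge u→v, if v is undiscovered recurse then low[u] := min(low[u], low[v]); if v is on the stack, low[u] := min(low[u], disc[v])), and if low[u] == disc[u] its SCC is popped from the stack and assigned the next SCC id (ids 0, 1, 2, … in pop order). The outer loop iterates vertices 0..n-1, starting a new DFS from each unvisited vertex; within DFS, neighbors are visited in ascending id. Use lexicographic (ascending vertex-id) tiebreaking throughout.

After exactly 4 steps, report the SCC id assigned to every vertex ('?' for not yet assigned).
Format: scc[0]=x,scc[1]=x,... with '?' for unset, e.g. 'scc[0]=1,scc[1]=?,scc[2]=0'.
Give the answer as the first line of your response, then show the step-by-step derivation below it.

scc[0]=0,scc[1]=?,scc[2]=?,scc[3]=2,scc[4]=?,scc[5]=1,scc[6]=0

step 1: low=(low[0]=0,low[1]=?,low[2]=?,low[3]=?,low[4]=?,low[5]=?,low[6]=0); scc=(scc[0]=?,scc[1]=?,scc[2]=?,scc[3]=?,scc[4]=?,scc[5]=?,scc[6]=?)
step 2: low=(low[0]=0,low[1]=?,low[2]=?,low[3]=?,low[4]=?,low[5]=?,low[6]=0); scc=(scc[0]=0,scc[1]=?,scc[2]=?,scc[3]=?,scc[4]=?,scc[5]=?,scc[6]=0)
step 3: low=(low[0]=0,low[1]=2,low[2]=?,low[3]=3,low[4]=?,low[5]=4,low[6]=0); scc=(scc[0]=0,scc[1]=?,scc[2]=?,scc[3]=?,scc[4]=?,scc[5]=1,scc[6]=0)
step 4: low=(low[0]=0,low[1]=2,low[2]=?,low[3]=3,low[4]=?,low[5]=4,low[6]=0); scc=(scc[0]=0,scc[1]=?,scc[2]=?,scc[3]=2,scc[4]=?,scc[5]=1,scc[6]=0)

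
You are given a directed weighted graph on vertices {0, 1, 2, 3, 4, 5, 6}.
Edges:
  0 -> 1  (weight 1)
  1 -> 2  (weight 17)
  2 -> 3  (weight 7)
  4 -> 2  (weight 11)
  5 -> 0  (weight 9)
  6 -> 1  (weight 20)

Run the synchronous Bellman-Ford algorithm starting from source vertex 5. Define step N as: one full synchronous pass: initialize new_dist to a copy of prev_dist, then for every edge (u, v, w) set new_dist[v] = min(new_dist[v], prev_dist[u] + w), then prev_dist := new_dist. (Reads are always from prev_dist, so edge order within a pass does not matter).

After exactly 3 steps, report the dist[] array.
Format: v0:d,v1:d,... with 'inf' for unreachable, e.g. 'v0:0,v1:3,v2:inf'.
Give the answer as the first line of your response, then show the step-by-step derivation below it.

v0:9,v1:10,v2:27,v3:inf,v4:inf,v5:0,v6:inf

step 1: dist = v0:9,v1:inf,v2:inf,v3:inf,v4:inf,v5:0,v6:inf
step 2: dist = v0:9,v1:10,v2:inf,v3:inf,v4:inf,v5:0,v6:inf
step 3: dist = v0:9,v1:10,v2:27,v3:inf,v4:inf,v5:0,v6:inf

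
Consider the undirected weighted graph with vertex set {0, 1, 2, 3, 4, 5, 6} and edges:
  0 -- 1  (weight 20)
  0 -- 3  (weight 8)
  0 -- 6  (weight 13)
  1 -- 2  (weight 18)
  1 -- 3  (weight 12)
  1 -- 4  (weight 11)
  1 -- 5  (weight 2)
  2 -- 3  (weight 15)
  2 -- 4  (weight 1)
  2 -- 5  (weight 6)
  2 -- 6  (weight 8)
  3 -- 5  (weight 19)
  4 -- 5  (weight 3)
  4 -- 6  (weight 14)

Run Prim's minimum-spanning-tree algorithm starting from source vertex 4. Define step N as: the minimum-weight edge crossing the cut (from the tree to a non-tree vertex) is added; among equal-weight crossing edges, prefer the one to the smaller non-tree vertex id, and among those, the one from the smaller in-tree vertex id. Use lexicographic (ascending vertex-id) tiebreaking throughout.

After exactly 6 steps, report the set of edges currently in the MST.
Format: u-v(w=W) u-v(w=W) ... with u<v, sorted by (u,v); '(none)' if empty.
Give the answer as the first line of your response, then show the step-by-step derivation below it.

0-3(w=8) 1-3(w=12) 1-5(w=2) 2-4(w=1) 2-6(w=8) 4-5(w=3)

step 1: add edge 2-4 (w=1); MST = {2-4(w=1)}
step 2: add edge 4-5 (w=3); MST = {2-4(w=1) 4-5(w=3)}
step 3: add edge 1-5 (w=2); MST = {1-5(w=2) 2-4(w=1) 4-5(w=3)}
step 4: add edge 2-6 (w=8); MST = {1-5(w=2) 2-4(w=1) 2-6(w=8) 4-5(w=3)}
step 5: add edge 1-3 (w=12); MST = {1-3(w=12) 1-5(w=2) 2-4(w=1) 2-6(w=8) 4-5(w=3)}
step 6: add edge 0-3 (w=8); MST = {0-3(w=8) 1-3(w=12) 1-5(w=2) 2-4(w=1) 2-6(w=8) 4-5(w=3)}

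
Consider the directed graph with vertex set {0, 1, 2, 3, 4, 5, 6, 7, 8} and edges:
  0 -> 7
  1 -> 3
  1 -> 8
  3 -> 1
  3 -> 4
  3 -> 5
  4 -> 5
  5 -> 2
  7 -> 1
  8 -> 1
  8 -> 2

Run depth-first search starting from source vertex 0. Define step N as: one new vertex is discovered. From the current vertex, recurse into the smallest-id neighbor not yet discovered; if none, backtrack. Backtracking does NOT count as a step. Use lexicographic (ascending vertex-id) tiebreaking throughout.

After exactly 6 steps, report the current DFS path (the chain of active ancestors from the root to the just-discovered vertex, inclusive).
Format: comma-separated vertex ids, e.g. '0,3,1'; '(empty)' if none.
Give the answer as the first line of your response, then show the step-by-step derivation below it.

0,7,1,3,4,5

step 1: discover 0; path=0; order=0
step 2: discover 7; path=0>7; order=0,7
step 3: discover 1; path=0>7>1; order=0,7,1
step 4: discover 3; path=0>7>1>3; order=0,7,1,3
step 5: discover 4; path=0>7>1>3>4; order=0,7,1,3,4
step 6: discover 5; path=0>7>1>3>4>5; order=0,7,1,3,4,5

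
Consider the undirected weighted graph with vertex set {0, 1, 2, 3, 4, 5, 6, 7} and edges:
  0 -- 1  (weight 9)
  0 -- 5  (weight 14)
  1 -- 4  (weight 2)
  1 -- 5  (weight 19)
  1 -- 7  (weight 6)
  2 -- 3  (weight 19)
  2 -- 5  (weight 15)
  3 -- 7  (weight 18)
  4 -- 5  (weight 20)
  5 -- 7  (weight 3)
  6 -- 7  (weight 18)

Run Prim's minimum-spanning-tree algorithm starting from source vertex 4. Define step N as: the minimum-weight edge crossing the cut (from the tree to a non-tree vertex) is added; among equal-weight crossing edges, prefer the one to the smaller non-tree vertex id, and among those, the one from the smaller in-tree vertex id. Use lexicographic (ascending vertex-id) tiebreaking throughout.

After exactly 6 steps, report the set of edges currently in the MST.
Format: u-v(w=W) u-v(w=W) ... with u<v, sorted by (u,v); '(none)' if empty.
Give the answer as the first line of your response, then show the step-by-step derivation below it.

0-1(w=9) 1-4(w=2) 1-7(w=6) 2-5(w=15) 3-7(w=18) 5-7(w=3)

step 1: add edge 1-4 (w=2); MST = {1-4(w=2)}
step 2: add edge 1-7 (w=6); MST = {1-4(w=2) 1-7(w=6)}
step 3: add edge 5-7 (w=3); MST = {1-4(w=2) 1-7(w=6) 5-7(w=3)}
step 4: add edge 0-1 (w=9); MST = {0-1(w=9) 1-4(w=2) 1-7(w=6) 5-7(w=3)}
step 5: add edge 2-5 (w=15); MST = {0-1(w=9) 1-4(w=2) 1-7(w=6) 2-5(w=15) 5-7(w=3)}
step 6: add edge 3-7 (w=18); MST = {0-1(w=9) 1-4(w=2) 1-7(w=6) 2-5(w=15) 3-7(w=18) 5-7(w=3)}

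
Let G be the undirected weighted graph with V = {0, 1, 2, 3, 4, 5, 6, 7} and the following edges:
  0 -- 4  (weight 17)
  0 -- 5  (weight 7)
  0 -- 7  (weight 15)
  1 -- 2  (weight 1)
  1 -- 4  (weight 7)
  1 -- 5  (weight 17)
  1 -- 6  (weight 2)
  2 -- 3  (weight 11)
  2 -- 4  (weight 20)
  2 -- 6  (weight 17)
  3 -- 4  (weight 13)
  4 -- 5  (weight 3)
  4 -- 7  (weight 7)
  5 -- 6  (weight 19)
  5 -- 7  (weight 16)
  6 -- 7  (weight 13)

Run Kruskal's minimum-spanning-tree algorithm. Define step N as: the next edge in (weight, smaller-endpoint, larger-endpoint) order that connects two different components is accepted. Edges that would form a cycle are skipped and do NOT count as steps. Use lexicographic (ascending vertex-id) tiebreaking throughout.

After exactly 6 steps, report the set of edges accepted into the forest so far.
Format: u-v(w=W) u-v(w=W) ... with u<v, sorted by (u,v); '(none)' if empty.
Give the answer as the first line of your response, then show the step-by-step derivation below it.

0-5(w=7) 1-2(w=1) 1-4(w=7) 1-6(w=2) 4-5(w=3) 4-7(w=7)

step 1: add edge 1-2 (w=1); MST = {1-2(w=1)}
step 2: add edge 1-6 (w=2); MST = {1-2(w=1) 1-6(w=2)}
step 3: add edge 4-5 (w=3); MST = {1-2(w=1) 1-6(w=2) 4-5(w=3)}
step 4: add edge 0-5 (w=7); MST = {0-5(w=7) 1-2(w=1) 1-6(w=2) 4-5(w=3)}
step 5: add edge 1-4 (w=7); MST = {0-5(w=7) 1-2(w=1) 1-4(w=7) 1-6(w=2) 4-5(w=3)}
step 6: add edge 4-7 (w=7); MST = {0-5(w=7) 1-2(w=1) 1-4(w=7) 1-6(w=2) 4-5(w=3) 4-7(w=7)}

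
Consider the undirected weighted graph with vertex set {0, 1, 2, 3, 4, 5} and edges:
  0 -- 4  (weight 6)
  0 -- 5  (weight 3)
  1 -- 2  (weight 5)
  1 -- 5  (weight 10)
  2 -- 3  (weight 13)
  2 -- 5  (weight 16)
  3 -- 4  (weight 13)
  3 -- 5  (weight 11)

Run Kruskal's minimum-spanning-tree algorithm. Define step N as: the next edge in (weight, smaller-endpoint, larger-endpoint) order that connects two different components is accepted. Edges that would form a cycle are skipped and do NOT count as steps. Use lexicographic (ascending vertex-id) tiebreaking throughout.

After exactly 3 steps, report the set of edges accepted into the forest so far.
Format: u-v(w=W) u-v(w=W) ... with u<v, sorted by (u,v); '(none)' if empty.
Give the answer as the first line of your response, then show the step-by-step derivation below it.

0-4(w=6) 0-5(w=3) 1-2(w=5)

step 1: add edge 0-5 (w=3); MST = {0-5(w=3)}
step 2: add edge 1-2 (w=5); MST = {0-5(w=3) 1-2(w=5)}
step 3: add edge 0-4 (w=6); MST = {0-4(w=6) 0-5(w=3) 1-2(w=5)}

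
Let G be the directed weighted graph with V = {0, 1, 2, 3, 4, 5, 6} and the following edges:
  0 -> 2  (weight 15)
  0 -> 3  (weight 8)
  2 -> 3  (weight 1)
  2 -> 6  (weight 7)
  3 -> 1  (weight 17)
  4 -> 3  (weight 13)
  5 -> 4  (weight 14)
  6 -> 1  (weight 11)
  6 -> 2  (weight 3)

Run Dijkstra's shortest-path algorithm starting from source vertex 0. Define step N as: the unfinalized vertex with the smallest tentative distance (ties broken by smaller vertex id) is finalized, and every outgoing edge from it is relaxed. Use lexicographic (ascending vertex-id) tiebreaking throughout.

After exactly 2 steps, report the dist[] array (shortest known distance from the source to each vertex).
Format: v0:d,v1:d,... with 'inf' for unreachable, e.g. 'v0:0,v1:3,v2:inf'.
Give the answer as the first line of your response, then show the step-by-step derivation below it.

v0:0,v1:25,v2:15,v3:8,v4:inf,v5:inf,v6:inf

step 1: dist = v0:0,v1:inf,v2:15,v3:8,v4:inf,v5:inf,v6:inf
step 2: dist = v0:0,v1:25,v2:15,v3:8,v4:inf,v5:inf,v6:inf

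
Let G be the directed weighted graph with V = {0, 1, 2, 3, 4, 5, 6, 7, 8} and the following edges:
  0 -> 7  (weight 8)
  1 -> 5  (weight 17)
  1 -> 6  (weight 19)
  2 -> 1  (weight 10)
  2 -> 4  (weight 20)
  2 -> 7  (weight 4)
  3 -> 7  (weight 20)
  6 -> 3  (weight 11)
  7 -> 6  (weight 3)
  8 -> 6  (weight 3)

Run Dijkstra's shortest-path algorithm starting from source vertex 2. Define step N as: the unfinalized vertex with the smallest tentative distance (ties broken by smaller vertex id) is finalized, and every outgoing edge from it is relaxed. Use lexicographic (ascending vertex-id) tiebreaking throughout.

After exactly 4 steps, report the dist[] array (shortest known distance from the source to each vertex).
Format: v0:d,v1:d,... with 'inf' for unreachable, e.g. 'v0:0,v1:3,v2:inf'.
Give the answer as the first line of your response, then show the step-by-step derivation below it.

v0:inf,v1:10,v2:0,v3:18,v4:20,v5:27,v6:7,v7:4,v8:inf

step 1: dist = v0:inf,v1:10,v2:0,v3:inf,v4:20,v5:inf,v6:inf,v7:4,v8:inf
step 2: dist = v0:inf,v1:10,v2:0,v3:inf,v4:20,v5:inf,v6:7,v7:4,v8:inf
step 3: dist = v0:inf,v1:10,v2:0,v3:18,v4:20,v5:inf,v6:7,v7:4,v8:inf
step 4: dist = v0:inf,v1:10,v2:0,v3:18,v4:20,v5:27,v6:7,v7:4,v8:inf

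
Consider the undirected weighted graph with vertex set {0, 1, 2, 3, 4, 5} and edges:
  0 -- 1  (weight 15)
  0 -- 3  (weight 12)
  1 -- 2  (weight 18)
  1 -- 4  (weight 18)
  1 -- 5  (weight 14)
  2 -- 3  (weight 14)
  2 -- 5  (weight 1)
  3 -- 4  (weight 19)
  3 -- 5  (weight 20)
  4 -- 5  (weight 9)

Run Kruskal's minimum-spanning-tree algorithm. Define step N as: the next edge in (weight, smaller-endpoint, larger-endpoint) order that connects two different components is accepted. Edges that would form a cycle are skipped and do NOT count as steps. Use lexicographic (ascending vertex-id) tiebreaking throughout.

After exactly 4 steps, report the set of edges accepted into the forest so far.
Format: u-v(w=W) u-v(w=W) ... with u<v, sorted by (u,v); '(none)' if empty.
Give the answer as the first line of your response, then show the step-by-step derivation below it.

0-3(w=12) 1-5(w=14) 2-5(w=1) 4-5(w=9)

step 1: add edge 2-5 (w=1); MST = {2-5(w=1)}
step 2: add edge 4-5 (w=9); MST = {2-5(w=1) 4-5(w=9)}
step 3: add edge 0-3 (w=12); MST = {0-3(w=12) 2-5(w=1) 4-5(w=9)}
step 4: add edge 1-5 (w=14); MST = {0-3(w=12) 1-5(w=14) 2-5(w=1) 4-5(w=9)}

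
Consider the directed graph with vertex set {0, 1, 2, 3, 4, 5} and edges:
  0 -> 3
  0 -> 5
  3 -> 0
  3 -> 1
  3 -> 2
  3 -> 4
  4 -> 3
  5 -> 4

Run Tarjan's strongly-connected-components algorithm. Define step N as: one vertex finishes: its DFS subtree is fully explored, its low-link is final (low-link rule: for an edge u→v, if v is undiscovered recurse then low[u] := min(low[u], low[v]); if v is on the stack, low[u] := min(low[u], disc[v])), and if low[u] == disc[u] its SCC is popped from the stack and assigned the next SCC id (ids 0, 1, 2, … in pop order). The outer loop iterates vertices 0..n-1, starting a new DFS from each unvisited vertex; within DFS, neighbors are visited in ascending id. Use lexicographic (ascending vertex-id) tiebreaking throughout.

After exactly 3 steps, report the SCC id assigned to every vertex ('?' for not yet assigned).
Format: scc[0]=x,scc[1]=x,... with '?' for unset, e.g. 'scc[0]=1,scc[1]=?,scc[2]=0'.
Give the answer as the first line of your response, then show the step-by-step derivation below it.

scc[0]=?,scc[1]=0,scc[2]=1,scc[3]=?,scc[4]=?,scc[5]=?

step 1: low=(low[0]=0,low[1]=2,low[2]=?,low[3]=0,low[4]=?,low[5]=?); scc=(scc[0]=?,scc[1]=0,scc[2]=?,scc[3]=?,scc[4]=?,scc[5]=?)
step 2: low=(low[0]=0,low[1]=2,low[2]=3,low[3]=0,low[4]=?,low[5]=?); scc=(scc[0]=?,scc[1]=0,scc[2]=1,scc[3]=?,scc[4]=?,scc[5]=?)
step 3: low=(low[0]=0,low[1]=2,low[2]=3,low[3]=0,low[4]=1,low[5]=?); scc=(scc[0]=?,scc[1]=0,scc[2]=1,scc[3]=?,scc[4]=?,scc[5]=?)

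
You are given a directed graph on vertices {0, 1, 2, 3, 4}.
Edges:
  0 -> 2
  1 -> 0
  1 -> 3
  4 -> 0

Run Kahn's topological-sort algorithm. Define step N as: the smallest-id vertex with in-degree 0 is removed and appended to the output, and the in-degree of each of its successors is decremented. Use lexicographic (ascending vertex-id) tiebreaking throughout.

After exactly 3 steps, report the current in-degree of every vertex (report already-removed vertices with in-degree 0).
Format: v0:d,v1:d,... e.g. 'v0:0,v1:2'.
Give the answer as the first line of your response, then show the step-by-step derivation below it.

v0:0,v1:0,v2:1,v3:0,v4:0

step 1: output 1; order=[1]; indeg=(1,0,1,0,0)
step 2: output 3; order=[1,3]; indeg=(1,0,1,0,0)
step 3: output 4; order=[1,3,4]; indeg=(0,0,1,0,0)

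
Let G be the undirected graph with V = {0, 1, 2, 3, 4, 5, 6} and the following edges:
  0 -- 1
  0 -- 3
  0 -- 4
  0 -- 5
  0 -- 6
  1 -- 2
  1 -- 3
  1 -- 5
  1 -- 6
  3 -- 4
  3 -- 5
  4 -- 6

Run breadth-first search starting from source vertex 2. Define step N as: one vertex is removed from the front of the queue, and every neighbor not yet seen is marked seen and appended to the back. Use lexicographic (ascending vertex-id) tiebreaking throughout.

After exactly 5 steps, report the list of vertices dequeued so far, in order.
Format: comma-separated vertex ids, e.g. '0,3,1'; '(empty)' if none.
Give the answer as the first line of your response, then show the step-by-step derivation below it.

2,1,0,3,5

step 1: dequeue 2; queue=[1]; order=2
step 2: dequeue 1; queue=[0,3,5,6]; order=2,1
step 3: dequeue 0; queue=[3,5,6,4]; order=2,1,0
step 4: dequeue 3; queue=[5,6,4]; order=2,1,0,3
step 5: dequeue 5; queue=[6,4]; order=2,1,0,3,5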